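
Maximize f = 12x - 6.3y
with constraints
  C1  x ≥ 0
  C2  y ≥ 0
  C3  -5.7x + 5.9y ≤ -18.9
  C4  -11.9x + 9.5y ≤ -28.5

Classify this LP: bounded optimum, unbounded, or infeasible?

From the feasible point (63/19, 0), moving in the direction (5.9, 5.7) keeps every constraint satisfied while f increases without bound.

unbounded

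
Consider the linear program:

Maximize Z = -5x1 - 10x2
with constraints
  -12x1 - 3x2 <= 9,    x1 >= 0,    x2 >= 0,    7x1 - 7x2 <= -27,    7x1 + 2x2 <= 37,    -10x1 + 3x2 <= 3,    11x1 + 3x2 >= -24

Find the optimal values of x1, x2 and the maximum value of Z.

Corner points and Z = -5x1 - 10x2:
  (205/63, 64/9) → Z = -1835/21
  (60/49, 249/49) → Z = -2790/49
  (105/41, 391/41) → Z = -4435/41

x1 = 60/49, x2 = 249/49, maximum Z = -2790/49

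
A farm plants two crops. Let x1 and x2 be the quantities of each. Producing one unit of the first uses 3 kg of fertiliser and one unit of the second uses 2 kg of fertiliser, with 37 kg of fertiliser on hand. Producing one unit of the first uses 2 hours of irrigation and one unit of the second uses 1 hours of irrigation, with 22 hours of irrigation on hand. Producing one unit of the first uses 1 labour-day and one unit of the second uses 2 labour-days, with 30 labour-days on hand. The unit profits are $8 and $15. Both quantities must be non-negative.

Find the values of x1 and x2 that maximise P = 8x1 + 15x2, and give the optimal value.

x1 = 7/2, x2 = 53/4, maximum P = 907/4

Feasible corners and P = 8x1 + 15x2:
  (0, 0) → P = 0
  (0, 15) → P = 225
  (11, 0) → P = 88
  (7, 8) → P = 176
  (7/2, 53/4) → P = 907/4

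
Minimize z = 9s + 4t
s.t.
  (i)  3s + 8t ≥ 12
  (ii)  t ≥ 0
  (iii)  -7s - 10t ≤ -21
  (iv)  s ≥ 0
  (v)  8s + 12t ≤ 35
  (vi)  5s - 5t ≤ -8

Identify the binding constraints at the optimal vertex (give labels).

(iii) and (iv)

Extreme points and z = 9s + 4t:
  (0, 21/10) → z = 42/5
  (5/17, 161/85) → z = 869/85
  (0, 35/12) → z = 35/3
  (79/100, 239/100) → z = 1667/100

The minimum is at (0, 21/10). Substituting into each constraint, equality holds for (iii) and (iv); the remaining constraints have slack.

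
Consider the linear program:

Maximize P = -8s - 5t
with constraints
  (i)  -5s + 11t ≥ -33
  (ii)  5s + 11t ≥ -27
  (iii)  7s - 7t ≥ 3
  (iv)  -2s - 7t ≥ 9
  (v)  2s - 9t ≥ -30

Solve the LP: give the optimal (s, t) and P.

Extreme points and P = -8s - 5t:
  (3/5, -30/11) → P = 486/55
  (44/19, -37/19) → P = -167/19
  (-39/28, -51/28) → P = 81/4
  (-2/3, -23/21) → P = 227/21

s = -39/28, t = -51/28, maximum P = 81/4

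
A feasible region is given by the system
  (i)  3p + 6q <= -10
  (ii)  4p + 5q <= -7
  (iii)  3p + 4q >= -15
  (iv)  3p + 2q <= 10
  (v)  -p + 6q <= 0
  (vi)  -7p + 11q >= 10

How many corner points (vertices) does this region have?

4

Pairwise boundary intersections that survive every other constraint:
  (-5/2, -5/12)
  (-34/15, -8/15)
  (-45/11, -15/22)
  (-205/61, -75/61)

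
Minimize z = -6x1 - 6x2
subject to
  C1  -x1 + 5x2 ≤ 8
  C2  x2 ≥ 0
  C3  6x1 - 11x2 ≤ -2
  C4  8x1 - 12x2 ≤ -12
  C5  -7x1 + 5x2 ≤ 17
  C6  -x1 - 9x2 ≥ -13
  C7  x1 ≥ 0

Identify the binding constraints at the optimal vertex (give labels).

C4 and C6

Vertices and z = -6x1 - 6x2:
  (4/7, 29/21) → z = -82/7
  (0, 1) → z = -6
  (0, 13/9) → z = -26/3

The minimum is at (4/7, 29/21). Substituting into each constraint, equality holds for C4 and C6; the remaining constraints have slack.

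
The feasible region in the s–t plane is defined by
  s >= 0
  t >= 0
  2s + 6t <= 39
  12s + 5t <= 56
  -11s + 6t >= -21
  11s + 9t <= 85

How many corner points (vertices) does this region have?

5

Pairwise boundary intersections that survive every other constraint:
  (0, 0)
  (0, 13/2)
  (21/11, 0)
  (141/62, 178/31)
  (441/127, 364/127)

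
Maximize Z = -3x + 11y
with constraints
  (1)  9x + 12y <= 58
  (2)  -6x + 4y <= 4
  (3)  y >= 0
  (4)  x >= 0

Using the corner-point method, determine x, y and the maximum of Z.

x = 46/27, y = 32/9, maximum Z = 34

Extreme points and Z = -3x + 11y:
  (46/27, 32/9) → Z = 34
  (58/9, 0) → Z = -58/3
  (0, 1) → Z = 11
  (0, 0) → Z = 0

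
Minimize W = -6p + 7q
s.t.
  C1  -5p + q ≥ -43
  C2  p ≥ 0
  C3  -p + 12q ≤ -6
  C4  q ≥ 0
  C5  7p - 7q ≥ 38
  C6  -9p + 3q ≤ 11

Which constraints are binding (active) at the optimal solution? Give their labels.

Feasible corners and W = -6p + 7q:
  (510/59, 13/59) → W = -2969/59
  (43/5, 0) → W = -258/5
  (6, 0) → W = -36

The minimum is at (43/5, 0). Substituting into each constraint, equality holds for C1 and C4; the remaining constraints have slack.

C1 and C4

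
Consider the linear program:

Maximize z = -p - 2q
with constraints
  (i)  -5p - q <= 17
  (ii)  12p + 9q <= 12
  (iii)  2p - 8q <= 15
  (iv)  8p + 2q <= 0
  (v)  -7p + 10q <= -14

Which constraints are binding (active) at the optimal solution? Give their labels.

(iii) and (v)

Vertices and z = -p - 2q:
  (15/34, -30/17) → z = 105/34
  (-19/18, -77/36) → z = 16/3
  (14/47, -56/47) → z = 98/47

The maximum is at (-19/18, -77/36). Substituting into each constraint, equality holds for (iii) and (v); the remaining constraints have slack.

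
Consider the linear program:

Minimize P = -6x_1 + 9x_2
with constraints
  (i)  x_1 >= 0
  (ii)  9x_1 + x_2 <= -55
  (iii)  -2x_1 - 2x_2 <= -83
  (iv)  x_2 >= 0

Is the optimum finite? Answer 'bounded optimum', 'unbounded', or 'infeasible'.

infeasible

The boundaries x_1 = 0 and -2x_1 - 2x_2 = -83 meet at (0, 83/2), but that point violates 9x_1 + x_2 ≤ -55. Every candidate vertex is excluded by some other constraint, so the feasible region is empty.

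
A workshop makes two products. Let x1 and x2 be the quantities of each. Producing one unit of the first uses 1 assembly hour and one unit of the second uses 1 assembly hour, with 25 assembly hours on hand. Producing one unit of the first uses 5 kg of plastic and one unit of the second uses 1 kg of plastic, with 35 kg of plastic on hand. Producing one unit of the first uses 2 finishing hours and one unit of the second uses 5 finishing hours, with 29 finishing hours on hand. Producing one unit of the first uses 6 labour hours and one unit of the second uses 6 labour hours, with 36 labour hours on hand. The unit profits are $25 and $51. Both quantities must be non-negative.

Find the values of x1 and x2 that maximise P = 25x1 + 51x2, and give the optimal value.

Feasible corners and P = 25x1 + 51x2:
  (0, 0) → P = 0
  (0, 29/5) → P = 1479/5
  (6, 0) → P = 150
  (1/3, 17/3) → P = 892/3

At the optimal vertex, 2x1 + 5x2 = 29 and 6x1 + 6x2 = 36.
Solving simultaneously gives x1 = 1/3, x2 = 17/3.

x1 = 1/3, x2 = 17/3, maximum P = 892/3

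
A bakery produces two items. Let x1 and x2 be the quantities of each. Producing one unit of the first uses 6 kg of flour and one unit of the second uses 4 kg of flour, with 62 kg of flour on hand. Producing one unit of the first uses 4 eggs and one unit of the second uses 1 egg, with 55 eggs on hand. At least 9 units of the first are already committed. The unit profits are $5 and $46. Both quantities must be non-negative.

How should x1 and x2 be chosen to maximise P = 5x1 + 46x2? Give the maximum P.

Feasible corners and P = 5x1 + 46x2:
  (31/3, 0) → P = 155/3
  (9, 0) → P = 45
  (9, 2) → P = 137

x1 = 9, x2 = 2, maximum P = 137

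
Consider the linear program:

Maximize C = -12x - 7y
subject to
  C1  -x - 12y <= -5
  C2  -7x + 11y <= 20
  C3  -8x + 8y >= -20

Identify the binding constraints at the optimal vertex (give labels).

C1 and C2

Extreme points and C = -12x - 7y:
  (-37/19, 11/19) → C = 367/19
  (35/13, 5/26) → C = -875/26
  (95/8, 75/8) → C = -1665/8

The maximum is at (-37/19, 11/19). Substituting into each constraint, equality holds for C1 and C2; the remaining constraints have slack.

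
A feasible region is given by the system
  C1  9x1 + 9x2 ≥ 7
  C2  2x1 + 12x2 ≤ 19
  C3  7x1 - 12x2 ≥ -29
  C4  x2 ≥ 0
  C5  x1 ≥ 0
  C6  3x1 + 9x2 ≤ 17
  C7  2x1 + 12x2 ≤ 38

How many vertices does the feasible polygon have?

Intersecting each pair of boundary lines and keeping only the points that satisfy every inequality leaves:
  (7/9, 0)
  (0, 7/9)
  (0, 19/12)
  (11/6, 23/18)
  (17/3, 0)

5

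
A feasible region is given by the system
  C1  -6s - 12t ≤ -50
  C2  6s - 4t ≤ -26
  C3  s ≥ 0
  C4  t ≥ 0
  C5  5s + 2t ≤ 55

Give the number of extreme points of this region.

Of the 10 pairwise boundary intersections, those satisfying every inequality are:
  (0, 13/2)
  (21/4, 115/8)
  (0, 55/2)

3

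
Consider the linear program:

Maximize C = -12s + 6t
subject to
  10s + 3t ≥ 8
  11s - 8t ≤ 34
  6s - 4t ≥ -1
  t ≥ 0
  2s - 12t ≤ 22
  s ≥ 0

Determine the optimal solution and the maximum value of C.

s = 1/2, t = 1, maximum C = 0

The feasible region is unbounded (it extends along (2, 3), (8, 11)), but C strictly decreases along every unbounded feasible direction, so there is no improving ray and the maximum is attained at a vertex.

At the optimal vertex, 10s + 3t = 8 and 6s - 4t = -1.
Solving simultaneously gives s = 1/2, t = 1.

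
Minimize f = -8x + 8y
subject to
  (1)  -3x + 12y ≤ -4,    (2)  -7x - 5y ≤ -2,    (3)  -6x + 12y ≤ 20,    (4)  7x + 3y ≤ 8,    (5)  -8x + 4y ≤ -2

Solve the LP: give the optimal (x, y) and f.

x = 17/7, y = -3, minimum f = -304/7

The optimum lies where -7x - 5y = -2 and 7x + 3y = 8.
Solving simultaneously gives x = 17/7, y = -3.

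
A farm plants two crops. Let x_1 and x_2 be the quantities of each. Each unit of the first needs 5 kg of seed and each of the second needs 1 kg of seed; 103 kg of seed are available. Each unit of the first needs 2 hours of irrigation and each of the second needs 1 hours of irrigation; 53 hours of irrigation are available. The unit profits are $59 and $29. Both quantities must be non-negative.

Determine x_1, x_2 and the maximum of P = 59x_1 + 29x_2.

x_1 = 50/3, x_2 = 59/3, maximum P = 4661/3

Vertices and P = 59x_1 + 29x_2:
  (0, 0) → P = 0
  (0, 53) → P = 1537
  (103/5, 0) → P = 6077/5
  (50/3, 59/3) → P = 4661/3

At the optimal vertex, 5x_1 + x_2 = 103 and 2x_1 + x_2 = 53.
Solving simultaneously gives x_1 = 50/3, x_2 = 59/3.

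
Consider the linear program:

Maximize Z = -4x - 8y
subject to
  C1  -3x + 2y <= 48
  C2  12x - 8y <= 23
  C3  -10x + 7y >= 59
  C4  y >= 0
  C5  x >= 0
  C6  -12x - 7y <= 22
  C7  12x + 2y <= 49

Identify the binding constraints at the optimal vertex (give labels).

Feasible corners and Z = -4x - 8y:
  (0, 24) → Z = -192
  (1/15, 241/10) → Z = -2896/15
  (0, 59/7) → Z = -472/7
  (225/104, 599/52) → Z = -2621/26

The maximum is at (0, 59/7). Substituting into each constraint, equality holds for C3 and C5; the remaining constraints have slack.

C3 and C5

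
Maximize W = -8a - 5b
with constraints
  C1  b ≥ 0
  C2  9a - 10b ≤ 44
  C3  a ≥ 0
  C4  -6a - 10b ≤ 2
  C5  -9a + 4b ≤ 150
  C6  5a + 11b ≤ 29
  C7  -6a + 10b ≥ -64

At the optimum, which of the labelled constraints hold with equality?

Vertices and W = -8a - 5b:
  (44/9, 0) → W = -352/9
  (0, 0) → W = 0
  (774/149, 41/149) → W = -6397/149
  (0, 29/11) → W = -145/11

The maximum is at (0, 0). Substituting into each constraint, equality holds for C1 and C3; the remaining constraints have slack.

C1 and C3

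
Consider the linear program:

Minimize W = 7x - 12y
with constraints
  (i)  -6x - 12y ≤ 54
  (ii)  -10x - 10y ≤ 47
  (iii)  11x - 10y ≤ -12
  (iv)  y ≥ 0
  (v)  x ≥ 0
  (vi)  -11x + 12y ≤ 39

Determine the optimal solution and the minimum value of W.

x = 123/11, y = 27/2, minimum W = -921/11

At the optimal vertex, 11x - 10y = -12 and -11x + 12y = 39.
Solving simultaneously gives x = 123/11, y = 27/2.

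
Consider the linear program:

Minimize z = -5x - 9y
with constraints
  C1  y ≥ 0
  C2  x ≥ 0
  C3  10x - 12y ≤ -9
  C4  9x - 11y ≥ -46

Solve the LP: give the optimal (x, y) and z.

x = 453/2, y = 379/2, minimum z = -2838

The binding constraints are 10x - 12y = -9 and 9x - 11y = -46.
Solving simultaneously gives x = 453/2, y = 379/2.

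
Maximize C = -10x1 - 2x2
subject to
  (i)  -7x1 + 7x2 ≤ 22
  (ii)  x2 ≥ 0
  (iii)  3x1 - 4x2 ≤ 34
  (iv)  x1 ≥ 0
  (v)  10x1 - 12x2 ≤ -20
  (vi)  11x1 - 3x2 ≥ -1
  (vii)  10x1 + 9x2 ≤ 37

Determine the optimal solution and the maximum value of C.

x1 = 8/17, x2 = 35/17, maximum C = -150/17

Vertices and C = -10x1 - 2x2:
  (8/17, 35/17) → C = -150/17
  (44/35, 19/7) → C = -18
  (34/43, 139/43) → C = -618/43

At the optimal vertex, 10x1 - 12x2 = -20 and 11x1 - 3x2 = -1.
Solving simultaneously gives x1 = 8/17, x2 = 35/17.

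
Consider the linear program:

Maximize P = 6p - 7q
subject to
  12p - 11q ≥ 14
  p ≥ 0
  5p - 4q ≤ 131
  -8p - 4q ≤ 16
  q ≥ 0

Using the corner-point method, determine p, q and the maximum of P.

p = 131/5, q = 0, maximum P = 786/5

Feasible corners and P = 6p - 7q:
  (1385/7, 1502/7) → P = -2204/7
  (7/6, 0) → P = 7
  (131/5, 0) → P = 786/5

The optimum lies where 5p - 4q = 131 and q = 0.
Solving simultaneously gives p = 131/5, q = 0.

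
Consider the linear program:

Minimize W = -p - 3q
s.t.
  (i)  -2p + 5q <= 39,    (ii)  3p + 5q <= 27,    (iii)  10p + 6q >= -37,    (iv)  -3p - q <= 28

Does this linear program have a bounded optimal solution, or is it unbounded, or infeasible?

Extreme points and W = -p - 3q:
  (-12/5, 171/25) → W = -453/25
  (-419/62, 158/31) → W = -529/62
The feasible region has finitely many vertices and no improving ray; the minimum is -453/25 at (-12/5, 171/25).

bounded optimum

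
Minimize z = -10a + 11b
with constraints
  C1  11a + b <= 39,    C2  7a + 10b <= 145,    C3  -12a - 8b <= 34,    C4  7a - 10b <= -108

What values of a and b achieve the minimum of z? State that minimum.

Corner points and z = -10a + 11b:
  (245/103, 1322/103) → z = 12092/103
  (94/39, 487/39) → z = 4417/39
  (-375/16, 989/32) → z = 18379/32
  (-301/44, 529/88) → z = 11839/88

At the optimal vertex, 11a + b = 39 and 7a - 10b = -108.
Solving simultaneously gives a = 94/39, b = 487/39.

a = 94/39, b = 487/39, minimum z = 4417/39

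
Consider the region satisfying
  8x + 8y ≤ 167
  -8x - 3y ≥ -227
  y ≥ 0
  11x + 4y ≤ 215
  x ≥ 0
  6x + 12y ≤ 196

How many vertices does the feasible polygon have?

5

Of the 15 pairwise boundary intersections, those satisfying every inequality are:
  (263/14, 117/56)
  (109/12, 283/24)
  (215/11, 0)
  (0, 0)
  (0, 49/3)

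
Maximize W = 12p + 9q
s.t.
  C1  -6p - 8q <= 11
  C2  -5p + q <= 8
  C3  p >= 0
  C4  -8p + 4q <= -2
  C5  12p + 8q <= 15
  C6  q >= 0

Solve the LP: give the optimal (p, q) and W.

p = 19/28, q = 6/7, maximum W = 111/7

The optimum lies where -8p + 4q = -2 and 12p + 8q = 15.
Solving simultaneously gives p = 19/28, q = 6/7.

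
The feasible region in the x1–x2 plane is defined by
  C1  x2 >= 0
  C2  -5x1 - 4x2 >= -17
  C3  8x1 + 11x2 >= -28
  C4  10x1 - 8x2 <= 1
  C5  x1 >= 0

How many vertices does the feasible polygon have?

4

Of the 10 pairwise boundary intersections, those satisfying every inequality are:
  (1/10, 0)
  (0, 0)
  (7/4, 33/16)
  (0, 17/4)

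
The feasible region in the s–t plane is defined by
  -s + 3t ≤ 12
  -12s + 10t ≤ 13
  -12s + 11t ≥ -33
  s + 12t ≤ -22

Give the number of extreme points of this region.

The feasible vertices (each the meet of two boundaries and inside every other half-plane) are:
  (-473/12, -46)
  (-188/77, -251/154)
  (154/155, -297/155)

3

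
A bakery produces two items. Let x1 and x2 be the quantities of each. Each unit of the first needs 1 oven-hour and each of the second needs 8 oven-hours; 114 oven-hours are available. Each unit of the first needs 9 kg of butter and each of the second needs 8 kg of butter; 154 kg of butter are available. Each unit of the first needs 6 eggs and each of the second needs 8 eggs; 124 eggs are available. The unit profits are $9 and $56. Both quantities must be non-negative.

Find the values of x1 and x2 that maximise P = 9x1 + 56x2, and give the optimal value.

x1 = 2, x2 = 14, maximum P = 802

Vertices and P = 9x1 + 56x2:
  (0, 0) → P = 0
  (0, 57/4) → P = 798
  (154/9, 0) → P = 154
  (2, 14) → P = 802
  (10, 8) → P = 538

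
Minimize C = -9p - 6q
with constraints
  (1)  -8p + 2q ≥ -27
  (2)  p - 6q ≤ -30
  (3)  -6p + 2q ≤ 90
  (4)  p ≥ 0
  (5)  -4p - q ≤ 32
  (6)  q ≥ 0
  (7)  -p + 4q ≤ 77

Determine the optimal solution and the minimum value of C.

Extreme points and C = -9p - 6q:
  (111/23, 267/46) → C = -1800/23
  (131/15, 643/30) → C = -1036/5
  (0, 5) → C = -30
  (0, 77/4) → C = -231/2

p = 131/15, q = 643/30, minimum C = -1036/5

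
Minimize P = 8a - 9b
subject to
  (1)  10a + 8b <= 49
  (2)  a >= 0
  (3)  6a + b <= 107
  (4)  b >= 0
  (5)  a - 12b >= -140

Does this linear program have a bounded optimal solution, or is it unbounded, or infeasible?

bounded optimum

Feasible corners and P = 8a - 9b:
  (0, 49/8) → P = -441/8
  (49/10, 0) → P = 196/5
  (0, 0) → P = 0
The feasible region has finitely many vertices and no improving ray; the minimum is -441/8 at (0, 49/8).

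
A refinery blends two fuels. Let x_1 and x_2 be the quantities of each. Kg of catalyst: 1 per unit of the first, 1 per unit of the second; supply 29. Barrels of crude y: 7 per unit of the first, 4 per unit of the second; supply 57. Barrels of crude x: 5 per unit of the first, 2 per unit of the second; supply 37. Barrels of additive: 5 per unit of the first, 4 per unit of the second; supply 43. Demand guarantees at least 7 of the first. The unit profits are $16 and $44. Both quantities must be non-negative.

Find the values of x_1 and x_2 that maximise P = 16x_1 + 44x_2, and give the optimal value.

x_1 = 7, x_2 = 1, maximum P = 156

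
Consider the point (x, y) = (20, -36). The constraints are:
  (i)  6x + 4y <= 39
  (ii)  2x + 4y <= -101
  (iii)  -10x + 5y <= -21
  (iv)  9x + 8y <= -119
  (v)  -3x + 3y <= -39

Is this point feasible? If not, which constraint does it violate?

not feasible — violates (iv)

Constraint (iv): 9x + 8y = -108, which is not ≤ -119. All other constraints are satisfied.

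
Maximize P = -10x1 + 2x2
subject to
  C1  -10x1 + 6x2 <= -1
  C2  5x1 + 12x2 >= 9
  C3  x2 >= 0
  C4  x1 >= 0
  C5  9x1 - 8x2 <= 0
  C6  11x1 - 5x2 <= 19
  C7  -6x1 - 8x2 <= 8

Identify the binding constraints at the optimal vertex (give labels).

Extreme points and P = -10x1 + 2x2:
  (11/25, 17/30) → P = -49/15
  (109/16, 179/16) → P = -183/4
  (18/37, 81/148) → P = -279/74
  (152/43, 171/43) → P = -1178/43

The maximum is at (11/25, 17/30). Substituting into each constraint, equality holds for C1 and C2; the remaining constraints have slack.

C1 and C2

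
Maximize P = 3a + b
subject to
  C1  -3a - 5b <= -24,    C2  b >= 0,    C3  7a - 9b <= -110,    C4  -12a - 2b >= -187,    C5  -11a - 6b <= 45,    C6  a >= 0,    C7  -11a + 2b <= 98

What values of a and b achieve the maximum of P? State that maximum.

a = 89/23, b = 3233/46, maximum P = 3767/46

Corner points and P = 3a + b:
  (1463/122, 2629/122) → P = 3509/61
  (0, 110/9) → P = 110/9
  (89/23, 3233/46) → P = 3767/46
  (0, 49) → P = 49

The binding constraints are -12a - 2b = -187 and -11a + 2b = 98.
Solving simultaneously gives a = 89/23, b = 3233/46.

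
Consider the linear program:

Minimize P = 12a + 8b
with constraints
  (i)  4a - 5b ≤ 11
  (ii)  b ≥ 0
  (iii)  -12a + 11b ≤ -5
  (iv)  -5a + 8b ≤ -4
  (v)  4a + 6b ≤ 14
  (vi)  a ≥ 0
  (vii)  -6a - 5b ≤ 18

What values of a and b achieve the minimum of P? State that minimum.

a = 4/5, b = 0, minimum P = 48/5

Feasible corners and P = 12a + 8b:
  (11/4, 0) → P = 33
  (34/11, 3/11) → P = 432/11
  (4/5, 0) → P = 48/5
  (68/31, 27/31) → P = 1032/31

The binding constraints are b = 0 and -5a + 8b = -4.
Solving simultaneously gives a = 4/5, b = 0.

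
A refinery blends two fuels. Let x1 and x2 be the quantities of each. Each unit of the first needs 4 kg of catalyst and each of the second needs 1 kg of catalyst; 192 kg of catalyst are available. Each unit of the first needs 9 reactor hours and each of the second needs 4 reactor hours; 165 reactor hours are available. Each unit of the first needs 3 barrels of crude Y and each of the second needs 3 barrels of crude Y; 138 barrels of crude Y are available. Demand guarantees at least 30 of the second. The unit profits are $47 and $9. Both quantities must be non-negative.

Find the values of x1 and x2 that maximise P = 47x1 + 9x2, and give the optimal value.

x1 = 5, x2 = 30, maximum P = 505

Extreme points and P = 47x1 + 9x2:
  (0, 165/4) → P = 1485/4
  (0, 30) → P = 270
  (5, 30) → P = 505

At the optimal vertex, 9x1 + 4x2 = 165 and x2 = 30.
Solving simultaneously gives x1 = 5, x2 = 30.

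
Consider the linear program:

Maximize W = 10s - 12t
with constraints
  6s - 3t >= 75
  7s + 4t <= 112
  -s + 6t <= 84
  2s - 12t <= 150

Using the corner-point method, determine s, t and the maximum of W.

s = 486/23, t = -413/46, maximum W = 7338/23

Corner points and W = 10s - 12t:
  (212/15, 49/15) → W = 1532/15
  (75/11, -125/11) → W = 2250/11
  (486/23, -413/46) → W = 7338/23

At the optimal vertex, 7s + 4t = 112 and 2s - 12t = 150.
Solving simultaneously gives s = 486/23, t = -413/46.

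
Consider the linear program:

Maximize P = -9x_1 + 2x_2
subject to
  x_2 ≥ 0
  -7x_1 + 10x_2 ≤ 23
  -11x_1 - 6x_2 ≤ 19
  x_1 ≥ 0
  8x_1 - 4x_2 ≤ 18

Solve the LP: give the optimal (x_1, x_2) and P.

Vertices and P = -9x_1 + 2x_2:
  (0, 0) → P = 0
  (9/4, 0) → P = -81/4
  (0, 23/10) → P = 23/5
  (68/13, 155/26) → P = -457/13

x_1 = 0, x_2 = 23/10, maximum P = 23/5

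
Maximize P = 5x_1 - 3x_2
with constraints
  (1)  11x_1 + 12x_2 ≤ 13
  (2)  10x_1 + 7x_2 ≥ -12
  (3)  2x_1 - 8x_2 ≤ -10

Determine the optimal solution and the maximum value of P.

x_1 = -1/7, x_2 = 17/14, maximum P = -61/14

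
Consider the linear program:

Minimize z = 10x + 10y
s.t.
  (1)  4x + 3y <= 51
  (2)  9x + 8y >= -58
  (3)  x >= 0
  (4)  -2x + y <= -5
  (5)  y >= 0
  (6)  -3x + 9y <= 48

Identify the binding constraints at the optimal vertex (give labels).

(4) and (5)

Vertices and z = 10x + 10y:
  (51/4, 0) → z = 255/2
  (7, 23/3) → z = 440/3
  (5/2, 0) → z = 25
  (31/5, 37/5) → z = 136

The minimum is at (5/2, 0). Substituting into each constraint, equality holds for (4) and (5); the remaining constraints have slack.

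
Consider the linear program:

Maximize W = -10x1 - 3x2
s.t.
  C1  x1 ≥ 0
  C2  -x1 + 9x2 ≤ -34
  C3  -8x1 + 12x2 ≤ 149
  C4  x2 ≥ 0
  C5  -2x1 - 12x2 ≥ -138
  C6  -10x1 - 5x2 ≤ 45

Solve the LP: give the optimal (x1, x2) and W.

x1 = 34, x2 = 0, maximum W = -340

Feasible corners and W = -10x1 - 3x2:
  (34, 0) → W = -340
  (55, 7/3) → W = -557
  (69, 0) → W = -690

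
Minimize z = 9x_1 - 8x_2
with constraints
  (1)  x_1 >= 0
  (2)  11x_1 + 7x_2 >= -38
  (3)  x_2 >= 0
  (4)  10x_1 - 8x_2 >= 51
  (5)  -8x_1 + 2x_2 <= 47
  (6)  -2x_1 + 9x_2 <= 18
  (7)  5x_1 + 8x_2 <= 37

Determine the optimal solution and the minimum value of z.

Feasible corners and z = 9x_1 - 8x_2:
  (51/10, 0) → z = 459/10
  (37/5, 0) → z = 333/5
  (88/15, 23/24) → z = 677/15

The binding constraints are 10x_1 - 8x_2 = 51 and 5x_1 + 8x_2 = 37.
Solving simultaneously gives x_1 = 88/15, x_2 = 23/24.

x_1 = 88/15, x_2 = 23/24, minimum z = 677/15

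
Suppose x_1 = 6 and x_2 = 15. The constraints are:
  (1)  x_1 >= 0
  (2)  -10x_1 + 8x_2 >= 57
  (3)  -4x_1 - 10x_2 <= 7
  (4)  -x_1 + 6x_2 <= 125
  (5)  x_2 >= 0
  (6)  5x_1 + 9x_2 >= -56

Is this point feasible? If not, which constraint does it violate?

(1): 6 ≥ 0 ✓
(2): 60 ≥ 57 ✓
(3): -174 ≤ 7 ✓
(4): 84 ≤ 125 ✓
(5): 15 ≥ 0 ✓
(6): 165 ≥ -56 ✓

feasible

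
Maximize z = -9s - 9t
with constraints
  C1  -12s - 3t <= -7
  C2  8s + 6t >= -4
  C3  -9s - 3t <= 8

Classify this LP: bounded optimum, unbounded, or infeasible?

unbounded

From the feasible point (9/8, -13/6), moving in the direction (6, -8) keeps every constraint satisfied while z increases without bound.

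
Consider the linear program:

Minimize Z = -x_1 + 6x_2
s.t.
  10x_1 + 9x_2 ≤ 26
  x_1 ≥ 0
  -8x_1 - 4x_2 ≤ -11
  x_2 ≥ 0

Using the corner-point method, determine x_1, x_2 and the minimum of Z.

x_1 = 13/5, x_2 = 0, minimum Z = -13/5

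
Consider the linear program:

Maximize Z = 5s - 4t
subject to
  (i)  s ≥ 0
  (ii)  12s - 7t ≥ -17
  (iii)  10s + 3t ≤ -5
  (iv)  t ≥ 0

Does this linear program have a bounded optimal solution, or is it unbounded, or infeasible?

infeasible

The boundaries s = 0 and 12s - 7t = -17 meet at (0, 17/7), but that point violates 10s + 3t ≤ -5. Every candidate vertex is excluded by some other constraint, so the feasible region is empty.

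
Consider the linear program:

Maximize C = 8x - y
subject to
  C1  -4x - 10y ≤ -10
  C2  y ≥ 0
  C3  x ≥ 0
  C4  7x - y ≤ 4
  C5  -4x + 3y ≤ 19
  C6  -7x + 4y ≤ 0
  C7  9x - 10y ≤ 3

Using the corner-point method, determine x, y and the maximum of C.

Extreme points and C = 8x - y:
  (25/37, 27/37) → C = 173/37
  (20/43, 35/43) → C = 125/43
  (16/21, 4/3) → C = 100/21

The optimum lies where 7x - y = 4 and -7x + 4y = 0.
Solving simultaneously gives x = 16/21, y = 4/3.

x = 16/21, y = 4/3, maximum C = 100/21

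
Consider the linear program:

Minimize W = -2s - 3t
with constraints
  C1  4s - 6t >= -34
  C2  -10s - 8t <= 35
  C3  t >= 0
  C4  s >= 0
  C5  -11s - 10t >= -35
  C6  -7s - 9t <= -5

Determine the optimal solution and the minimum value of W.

s = 0, t = 7/2, minimum W = -21/2

Corner points and W = -2s - 3t:
  (35/11, 0) → W = -70/11
  (5/7, 0) → W = -10/7
  (0, 7/2) → W = -21/2
  (0, 5/9) → W = -5/3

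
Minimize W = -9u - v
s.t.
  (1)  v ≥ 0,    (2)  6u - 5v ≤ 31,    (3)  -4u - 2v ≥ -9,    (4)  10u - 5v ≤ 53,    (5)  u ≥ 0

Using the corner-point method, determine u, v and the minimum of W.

Extreme points and W = -9u - v:
  (9/4, 0) → W = -81/4
  (0, 0) → W = 0
  (0, 9/2) → W = -9/2

u = 9/4, v = 0, minimum W = -81/4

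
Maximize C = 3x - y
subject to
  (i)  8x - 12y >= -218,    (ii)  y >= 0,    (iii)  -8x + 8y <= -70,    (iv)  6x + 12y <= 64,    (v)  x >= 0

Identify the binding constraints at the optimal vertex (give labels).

Extreme points and C = 3x - y:
  (35/4, 0) → C = 105/4
  (32/3, 0) → C = 32
  (169/18, 23/36) → C = 991/36

The maximum is at (32/3, 0). Substituting into each constraint, equality holds for (ii) and (iv); the remaining constraints have slack.

(ii) and (iv)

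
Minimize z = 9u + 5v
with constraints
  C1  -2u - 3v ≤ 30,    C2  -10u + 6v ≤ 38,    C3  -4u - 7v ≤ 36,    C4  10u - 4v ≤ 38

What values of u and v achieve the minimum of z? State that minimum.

Corner points and z = 9u + 5v:
  (-241/47, -104/47) → z = -2689/47
  (19, 38) → z = 361
  (61/43, -256/43) → z = -17

u = -241/47, v = -104/47, minimum z = -2689/47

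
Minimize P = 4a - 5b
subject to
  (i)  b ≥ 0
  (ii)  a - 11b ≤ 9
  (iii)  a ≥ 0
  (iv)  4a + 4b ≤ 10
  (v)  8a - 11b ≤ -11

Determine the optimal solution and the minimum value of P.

Corner points and P = 4a - 5b:
  (0, 5/2) → P = -25/2
  (0, 1) → P = -5
  (33/38, 31/19) → P = -89/19

The optimum lies where a = 0 and 4a + 4b = 10.
Solving simultaneously gives a = 0, b = 5/2.

a = 0, b = 5/2, minimum P = -25/2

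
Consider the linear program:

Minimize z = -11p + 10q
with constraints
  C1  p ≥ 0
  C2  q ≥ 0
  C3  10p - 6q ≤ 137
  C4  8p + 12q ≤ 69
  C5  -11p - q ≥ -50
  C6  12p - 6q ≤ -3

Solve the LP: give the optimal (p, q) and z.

p = 0, q = 1/2, minimum z = 5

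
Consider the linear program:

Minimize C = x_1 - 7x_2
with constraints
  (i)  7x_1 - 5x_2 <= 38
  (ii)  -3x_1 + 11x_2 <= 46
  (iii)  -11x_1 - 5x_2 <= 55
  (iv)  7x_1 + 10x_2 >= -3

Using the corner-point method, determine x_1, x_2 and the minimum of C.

x_1 = 324/31, x_2 = 218/31, minimum C = -1202/31

Corner points and C = x_1 - 7x_2:
  (324/31, 218/31) → C = -1202/31
  (73/21, -41/15) → C = 2374/105
  (-493/107, 313/107) → C = -2684/107

The binding constraints are 7x_1 - 5x_2 = 38 and -3x_1 + 11x_2 = 46.
Solving simultaneously gives x_1 = 324/31, x_2 = 218/31.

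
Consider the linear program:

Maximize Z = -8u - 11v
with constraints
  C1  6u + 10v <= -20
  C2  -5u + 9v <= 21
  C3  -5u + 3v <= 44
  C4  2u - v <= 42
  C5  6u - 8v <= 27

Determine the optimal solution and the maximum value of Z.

Corner points and Z = -8u - 11v:
  (-15/4, 1/4) → Z = 109/4
  (55/54, -47/18) → Z = 1111/54
  (-111/10, -23/6) → Z = 3929/30
  (-433/22, -399/22) → Z = 7853/22

The binding constraints are -5u + 3v = 44 and 6u - 8v = 27.
Solving simultaneously gives u = -433/22, v = -399/22.

u = -433/22, v = -399/22, maximum Z = 7853/22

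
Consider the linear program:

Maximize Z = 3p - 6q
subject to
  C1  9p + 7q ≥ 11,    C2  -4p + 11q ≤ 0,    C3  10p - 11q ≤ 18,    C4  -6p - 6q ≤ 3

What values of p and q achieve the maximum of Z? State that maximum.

The binding constraints are 9p + 7q = 11 and 10p - 11q = 18.
Solving simultaneously gives p = 19/13, q = -4/13.

p = 19/13, q = -4/13, maximum Z = 81/13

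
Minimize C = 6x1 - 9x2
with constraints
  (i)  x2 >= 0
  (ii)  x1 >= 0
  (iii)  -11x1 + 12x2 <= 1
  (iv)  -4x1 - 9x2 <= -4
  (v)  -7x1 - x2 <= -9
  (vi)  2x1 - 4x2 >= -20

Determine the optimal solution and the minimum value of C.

Vertices and C = 6x1 - 9x2:
  (9/7, 0) → C = 54/7
  (107/95, 106/95) → C = -312/95
  (59/5, 109/10) → C = -273/10
The feasible region is unbounded (it extends along (2, 1), (1, 0)), but C strictly increases along every unbounded feasible direction, so there is no improving ray and the minimum is attained at a vertex.

The optimum lies where -11x1 + 12x2 = 1 and 2x1 - 4x2 = -20.
Solving simultaneously gives x1 = 59/5, x2 = 109/10.

x1 = 59/5, x2 = 109/10, minimum C = -273/10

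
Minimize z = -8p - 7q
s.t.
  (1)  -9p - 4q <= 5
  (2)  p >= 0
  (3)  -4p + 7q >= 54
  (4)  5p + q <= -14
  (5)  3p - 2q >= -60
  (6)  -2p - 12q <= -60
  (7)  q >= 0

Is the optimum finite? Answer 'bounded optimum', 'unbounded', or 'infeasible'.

infeasible

The boundaries -9p - 4q = 5 and 5p + q = -14 meet at (-51/11, 101/11), but that point violates p ≥ 0. Every candidate vertex is excluded by some other constraint, so the feasible region is empty.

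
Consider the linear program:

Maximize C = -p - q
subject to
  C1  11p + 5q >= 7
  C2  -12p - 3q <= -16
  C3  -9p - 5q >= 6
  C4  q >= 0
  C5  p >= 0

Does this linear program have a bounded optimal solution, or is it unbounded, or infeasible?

The boundaries 11p + 5q = 7 and -9p - 5q = 6 meet at (13/2, -129/10), but that point violates q ≥ 0. Every candidate vertex is excluded by some other constraint, so the feasible region is empty.

infeasible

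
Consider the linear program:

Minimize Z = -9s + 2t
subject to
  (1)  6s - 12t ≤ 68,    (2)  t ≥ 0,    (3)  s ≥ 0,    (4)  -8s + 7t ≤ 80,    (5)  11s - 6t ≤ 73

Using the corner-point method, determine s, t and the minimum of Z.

s = 991/29, t = 1464/29, minimum Z = -5991/29

Feasible corners and Z = -9s + 2t:
  (0, 0) → Z = 0
  (73/11, 0) → Z = -657/11
  (0, 80/7) → Z = 160/7
  (991/29, 1464/29) → Z = -5991/29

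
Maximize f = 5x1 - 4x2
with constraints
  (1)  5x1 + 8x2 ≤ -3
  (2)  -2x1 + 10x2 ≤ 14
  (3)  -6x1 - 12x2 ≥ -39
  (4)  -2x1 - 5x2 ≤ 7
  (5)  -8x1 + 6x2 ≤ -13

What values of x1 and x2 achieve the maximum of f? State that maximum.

x1 = 41/9, x2 = -29/9, maximum f = 107/3

Vertices and f = 5x1 - 4x2:
  (41/9, -29/9) → f = 107/3
  (43/47, -89/94) → f = 393/47
  (23/52, -41/26) → f = 443/52

The binding constraints are 5x1 + 8x2 = -3 and -2x1 - 5x2 = 7.
Solving simultaneously gives x1 = 41/9, x2 = -29/9.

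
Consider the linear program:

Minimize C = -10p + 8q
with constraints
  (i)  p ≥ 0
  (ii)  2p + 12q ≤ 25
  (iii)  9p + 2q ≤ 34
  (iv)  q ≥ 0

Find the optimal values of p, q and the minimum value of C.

p = 34/9, q = 0, minimum C = -340/9

Vertices and C = -10p + 8q:
  (0, 25/12) → C = 50/3
  (0, 0) → C = 0
  (179/52, 157/104) → C = -581/26
  (34/9, 0) → C = -340/9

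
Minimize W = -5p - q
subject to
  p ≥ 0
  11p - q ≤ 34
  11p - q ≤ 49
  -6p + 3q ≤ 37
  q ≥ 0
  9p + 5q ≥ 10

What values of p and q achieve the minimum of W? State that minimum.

Vertices and W = -5p - q:
  (0, 37/3) → W = -37/3
  (0, 2) → W = -2
  (139/27, 611/27) → W = -1306/27
  (34/11, 0) → W = -170/11
  (10/9, 0) → W = -50/9

p = 139/27, q = 611/27, minimum W = -1306/27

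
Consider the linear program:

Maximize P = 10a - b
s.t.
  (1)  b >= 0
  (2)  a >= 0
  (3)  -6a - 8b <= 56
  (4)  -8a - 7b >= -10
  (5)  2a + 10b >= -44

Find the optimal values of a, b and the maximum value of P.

a = 5/4, b = 0, maximum P = 25/2

Corner points and P = 10a - b:
  (0, 0) → P = 0
  (5/4, 0) → P = 25/2
  (0, 10/7) → P = -10/7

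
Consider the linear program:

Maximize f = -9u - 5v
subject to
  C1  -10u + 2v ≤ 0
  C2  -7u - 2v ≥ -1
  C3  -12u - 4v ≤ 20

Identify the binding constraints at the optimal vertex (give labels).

C2 and C3

Vertices and f = -9u - 5v:
  (1/17, 5/17) → f = -2
  (-5/8, -25/8) → f = 85/4
  (11, -38) → f = 91

The maximum is at (11, -38). Substituting into each constraint, equality holds for C2 and C3; the remaining constraints have slack.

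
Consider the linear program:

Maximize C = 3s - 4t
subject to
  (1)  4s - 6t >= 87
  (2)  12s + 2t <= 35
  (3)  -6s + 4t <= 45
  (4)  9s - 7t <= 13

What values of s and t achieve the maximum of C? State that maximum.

Vertices and C = 3s - 4t:
  (-309/10, -351/10) → C = 477/10
  (-531/26, -731/26) → C = 1331/26
  (-367/6, -161/2) → C = 277/2

The binding constraints are -6s + 4t = 45 and 9s - 7t = 13.
Solving simultaneously gives s = -367/6, t = -161/2.

s = -367/6, t = -161/2, maximum C = 277/2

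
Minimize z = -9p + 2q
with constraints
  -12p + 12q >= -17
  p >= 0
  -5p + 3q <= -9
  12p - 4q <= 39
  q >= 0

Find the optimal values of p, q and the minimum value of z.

p = 81/16, q = 87/16, minimum z = -555/16

Feasible corners and z = -9p + 2q:
  (19/8, 23/24) → z = -467/24
  (25/6, 11/4) → z = -32
  (81/16, 87/16) → z = -555/16

The binding constraints are -5p + 3q = -9 and 12p - 4q = 39.
Solving simultaneously gives p = 81/16, q = 87/16.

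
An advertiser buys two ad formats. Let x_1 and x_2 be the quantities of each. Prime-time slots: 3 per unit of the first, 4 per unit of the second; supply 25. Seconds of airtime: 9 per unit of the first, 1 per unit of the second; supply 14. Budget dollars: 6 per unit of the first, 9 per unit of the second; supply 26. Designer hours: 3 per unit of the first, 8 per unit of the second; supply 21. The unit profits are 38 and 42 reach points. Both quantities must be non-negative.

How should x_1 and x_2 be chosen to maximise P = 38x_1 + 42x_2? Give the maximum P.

x_1 = 4/3, x_2 = 2, maximum P = 404/3

The optimum lies where 9x_1 + x_2 = 14 and 6x_1 + 9x_2 = 26.
Solving simultaneously gives x_1 = 4/3, x_2 = 2.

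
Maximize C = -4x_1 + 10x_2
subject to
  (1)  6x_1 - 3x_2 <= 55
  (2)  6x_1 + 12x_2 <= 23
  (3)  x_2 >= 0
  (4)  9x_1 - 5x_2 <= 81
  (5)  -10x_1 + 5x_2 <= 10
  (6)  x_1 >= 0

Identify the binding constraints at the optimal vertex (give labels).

(2) and (6)

Vertices and C = -4x_1 + 10x_2:
  (23/6, 0) → C = -46/3
  (0, 23/12) → C = 115/6
  (0, 0) → C = 0

The maximum is at (0, 23/12). Substituting into each constraint, equality holds for (2) and (6); the remaining constraints have slack.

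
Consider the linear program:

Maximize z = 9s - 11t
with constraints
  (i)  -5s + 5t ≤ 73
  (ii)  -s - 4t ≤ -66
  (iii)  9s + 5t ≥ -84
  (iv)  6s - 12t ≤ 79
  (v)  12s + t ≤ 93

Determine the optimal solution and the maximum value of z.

s = 306/47, t = 699/47, maximum z = -105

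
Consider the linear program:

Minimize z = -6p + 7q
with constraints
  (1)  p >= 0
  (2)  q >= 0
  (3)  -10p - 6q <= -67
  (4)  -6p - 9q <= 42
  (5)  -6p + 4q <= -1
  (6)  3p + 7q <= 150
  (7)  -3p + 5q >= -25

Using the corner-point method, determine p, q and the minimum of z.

p = 925/36, q = 125/12, minimum z = -325/4

Corner points and z = -6p + 7q:
  (67/10, 0) → z = -201/5
  (25/3, 0) → z = -50
  (137/38, 98/19) → z = 275/19
  (607/54, 299/18) → z = 293/6
  (925/36, 125/12) → z = -325/4

The optimum lies where 3p + 7q = 150 and -3p + 5q = -25.
Solving simultaneously gives p = 925/36, q = 125/12.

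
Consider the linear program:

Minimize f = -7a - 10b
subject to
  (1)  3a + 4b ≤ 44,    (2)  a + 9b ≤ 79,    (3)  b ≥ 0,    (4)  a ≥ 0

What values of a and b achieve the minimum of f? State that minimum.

The optimum lies where 3a + 4b = 44 and a + 9b = 79.
Solving simultaneously gives a = 80/23, b = 193/23.

a = 80/23, b = 193/23, minimum f = -2490/23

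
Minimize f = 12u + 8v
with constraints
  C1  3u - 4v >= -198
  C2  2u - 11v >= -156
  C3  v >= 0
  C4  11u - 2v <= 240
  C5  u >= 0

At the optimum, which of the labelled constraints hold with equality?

Corner points and f = 12u + 8v:
  (328/13, 244/13) → f = 5888/13
  (0, 156/11) → f = 1248/11
  (240/11, 0) → f = 2880/11
  (0, 0) → f = 0

The minimum is at (0, 0). Substituting into each constraint, equality holds for C3 and C5; the remaining constraints have slack.

C3 and C5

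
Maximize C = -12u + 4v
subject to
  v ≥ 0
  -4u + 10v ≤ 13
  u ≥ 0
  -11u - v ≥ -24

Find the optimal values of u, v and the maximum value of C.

u = 0, v = 13/10, maximum C = 26/5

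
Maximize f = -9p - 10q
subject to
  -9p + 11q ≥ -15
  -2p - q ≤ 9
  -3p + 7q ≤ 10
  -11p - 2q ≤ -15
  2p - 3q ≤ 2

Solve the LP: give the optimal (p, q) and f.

p = 49/37, q = 8/37, maximum f = -521/37

Feasible corners and f = -9p - 10q:
  (43/6, 9/2) → f = -219/2
  (23/5, 12/5) → f = -327/5
  (85/83, 155/83) → f = -2315/83
  (49/37, 8/37) → f = -521/37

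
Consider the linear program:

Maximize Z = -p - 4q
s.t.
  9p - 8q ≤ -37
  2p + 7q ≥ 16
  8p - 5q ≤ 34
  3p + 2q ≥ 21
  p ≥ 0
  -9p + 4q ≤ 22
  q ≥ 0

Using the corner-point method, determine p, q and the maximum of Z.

Corner points and Z = -p - 4q:
  (457/19, 602/19) → Z = -2865/19
  (47/21, 50/7) → Z = -647/21
  (4/3, 17/2) → Z = -106/3
The feasible region is unbounded (it extends along (5, 8), (4, 9)), but Z strictly decreases along every unbounded feasible direction, so there is no improving ray and the maximum is attained at a vertex.

The optimum lies where 9p - 8q = -37 and 3p + 2q = 21.
Solving simultaneously gives p = 47/21, q = 50/7.

p = 47/21, q = 50/7, maximum Z = -647/21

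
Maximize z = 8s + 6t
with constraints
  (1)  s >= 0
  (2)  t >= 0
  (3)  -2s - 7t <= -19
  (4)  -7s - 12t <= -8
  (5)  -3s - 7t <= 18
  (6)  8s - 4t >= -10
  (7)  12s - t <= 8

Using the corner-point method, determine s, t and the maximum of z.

s = 21/20, t = 23/5, maximum z = 36

The binding constraints are 8s - 4t = -10 and 12s - t = 8.
Solving simultaneously gives s = 21/20, t = 23/5.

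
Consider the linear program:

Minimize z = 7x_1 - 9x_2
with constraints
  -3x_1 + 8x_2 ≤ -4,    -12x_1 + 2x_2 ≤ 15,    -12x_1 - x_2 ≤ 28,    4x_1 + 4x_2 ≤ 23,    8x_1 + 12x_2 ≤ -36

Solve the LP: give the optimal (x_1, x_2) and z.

x_1 = -63/40, x_2 = -39/20, minimum z = 261/40

Extreme points and z = 7x_1 - 9x_2:
  (-71/36, -13/3) → z = 907/36
  (-63/40, -39/20) → z = 261/40
  (105/4, -41/2) → z = 1473/4
The feasible region is unbounded (it extends along (1, -1), (1, -12)), but z strictly increases along every unbounded feasible direction, so there is no improving ray and the minimum is attained at a vertex.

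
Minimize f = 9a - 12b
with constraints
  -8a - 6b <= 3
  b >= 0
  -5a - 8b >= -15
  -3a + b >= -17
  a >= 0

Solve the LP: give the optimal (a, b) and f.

a = 0, b = 15/8, minimum f = -45/2

Feasible corners and f = 9a - 12b:
  (3, 0) → f = 27
  (0, 0) → f = 0
  (0, 15/8) → f = -45/2

The optimum lies where -5a - 8b = -15 and a = 0.
Solving simultaneously gives a = 0, b = 15/8.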